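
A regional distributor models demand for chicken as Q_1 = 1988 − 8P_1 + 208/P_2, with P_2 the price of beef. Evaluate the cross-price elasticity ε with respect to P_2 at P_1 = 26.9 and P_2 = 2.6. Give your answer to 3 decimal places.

At P_1 = 26.9 and P_2 = 2.6: Q_1 = 1852.8.
∂Q_1/∂P_2 = −208/P_2² = -30.7692.
ε = (∂Q_1/∂P_2)(P_2/Q_1) = -30.7692 × (2.6/1852.8) ≈ -0.043.
ε < 0: complements.

-0.043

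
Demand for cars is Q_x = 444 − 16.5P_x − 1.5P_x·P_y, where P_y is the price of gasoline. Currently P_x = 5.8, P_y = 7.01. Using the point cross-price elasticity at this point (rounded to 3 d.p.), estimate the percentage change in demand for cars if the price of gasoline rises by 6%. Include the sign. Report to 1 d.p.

At P_x = 5.8, P_y = 7.01: Q_x = 287.313.
∂Q_x/∂P_y = -1.5P_x = -8.7000.
ε = (∂Q_x/∂P_y)(P_y/Q_x) = -8.7000 × 7.01/287.313 ≈ -0.212.
%ΔQ_x ≈ ε × %ΔP_y = -0.212 × (6%) = -1.3%.

-1.3%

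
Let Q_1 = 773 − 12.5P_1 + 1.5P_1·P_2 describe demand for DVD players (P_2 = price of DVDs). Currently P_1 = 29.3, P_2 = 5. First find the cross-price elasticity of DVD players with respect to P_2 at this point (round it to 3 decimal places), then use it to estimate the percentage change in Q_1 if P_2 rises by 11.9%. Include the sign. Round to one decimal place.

At P_1 = 29.3, P_2 = 5: Q_1 = 626.5.
∂Q_1/∂P_2 = 1.5P_1 = 43.9500.
ε = (∂Q_1/∂P_2)(P_2/Q_1) = 43.9500 × 5/626.5 ≈ 0.351.
%ΔQ_1 ≈ ε × %ΔP_2 = 0.351 × (11.9%) = 4.2%.

4.2%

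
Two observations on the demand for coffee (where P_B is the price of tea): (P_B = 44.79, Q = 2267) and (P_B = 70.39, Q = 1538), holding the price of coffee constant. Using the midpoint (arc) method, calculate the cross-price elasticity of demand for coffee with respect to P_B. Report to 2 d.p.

ΔQ_A = 1538 − 2267 = -729; ΔP_B = 70.39 − 44.79 = 25.6.
Midpoints: Q̄_A = 1902.5, P̄_B = 57.59.
ε = (ΔQ_A/Q̄_A)/(ΔP_B/P̄_B) = (-729/1902.5)/(25.6/57.59) ≈ -0.86.

-0.86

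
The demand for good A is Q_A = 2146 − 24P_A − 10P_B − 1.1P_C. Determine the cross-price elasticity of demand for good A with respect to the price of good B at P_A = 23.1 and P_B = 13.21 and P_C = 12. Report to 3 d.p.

-0.091

At P_A = 23.1 and P_B = 13.21 and P_C = 12: Q_A = 1446.3.
∂Q_A/∂P_B = -10.
ε = (∂Q_A/∂P_B)(P_B/Q_A) = -10 × (13.21/1446.3) ≈ -0.091.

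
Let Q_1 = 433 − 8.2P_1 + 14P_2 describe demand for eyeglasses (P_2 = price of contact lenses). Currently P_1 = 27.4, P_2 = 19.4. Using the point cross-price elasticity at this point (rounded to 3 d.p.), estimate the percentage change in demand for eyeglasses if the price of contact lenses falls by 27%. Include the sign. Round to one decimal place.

At P_1 = 27.4, P_2 = 19.4: Q_1 = 479.92.
∂Q_1/∂P_2 = 14.
ε = (∂Q_1/∂P_2)(P_2/Q_1) = 14.0000 × 19.4/479.92 ≈ 0.566.
%ΔQ_1 ≈ ε × %ΔP_2 = 0.566 × (-27%) = -15.3%.

-15.3%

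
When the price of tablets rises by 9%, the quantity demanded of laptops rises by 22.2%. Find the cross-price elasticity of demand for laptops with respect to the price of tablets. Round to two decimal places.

ε = (%ΔQ of laptops) / (%ΔP of tablets) = (22.2%) / (9%) ≈ 2.47.

2.47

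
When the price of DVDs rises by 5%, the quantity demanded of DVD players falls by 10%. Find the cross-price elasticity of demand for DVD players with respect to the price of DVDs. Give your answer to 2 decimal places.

-2.00

ε = (%ΔQ of DVD players) / (%ΔP of DVDs) = (-10%) / (5%) ≈ -2.00.
Negative cross-price elasticity: complements.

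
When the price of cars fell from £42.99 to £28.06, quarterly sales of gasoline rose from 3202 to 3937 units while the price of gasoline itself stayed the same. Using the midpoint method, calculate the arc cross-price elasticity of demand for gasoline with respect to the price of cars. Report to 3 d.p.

ΔQ_A = 3937 − 3202 = 735; ΔP_B = 28.06 − 42.99 = -14.93.
Midpoints: Q̄_A = 3569.5, P̄_B = 35.52.
ε = (ΔQ_A/Q̄_A)/(ΔP_B/P̄_B) = (735/3569.5)/(-14.93/35.52) ≈ -0.490.

-0.490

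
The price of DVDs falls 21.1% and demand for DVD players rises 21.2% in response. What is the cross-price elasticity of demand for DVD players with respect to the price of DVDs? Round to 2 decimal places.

ε = (%ΔQ of DVD players) / (%ΔP of DVDs) = (21.2%) / (-21.1%) ≈ -1.00.

-1.00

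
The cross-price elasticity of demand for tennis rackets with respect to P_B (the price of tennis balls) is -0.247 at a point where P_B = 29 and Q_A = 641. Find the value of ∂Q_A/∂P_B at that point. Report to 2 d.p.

-5.46

ε = (∂Q_A/∂P_B)·(P_B/Q_A) ⇒ ∂Q_A/∂P_B = ε·Q_A/P_B = -0.247 × 641/29 ≈ -5.46.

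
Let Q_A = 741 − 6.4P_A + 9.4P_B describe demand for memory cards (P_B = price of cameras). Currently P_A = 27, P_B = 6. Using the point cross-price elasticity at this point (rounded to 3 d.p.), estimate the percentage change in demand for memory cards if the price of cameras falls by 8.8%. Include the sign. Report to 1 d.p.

At P_A = 27, P_B = 6: Q_A = 624.6.
∂Q_A/∂P_B = 9.4.
ε = (∂Q_A/∂P_B)(P_B/Q_A) = 9.4000 × 6/624.6 ≈ 0.090.
%ΔQ_A ≈ ε × %ΔP_B = 0.090 × (-8.8%) = -0.8%.

-0.8%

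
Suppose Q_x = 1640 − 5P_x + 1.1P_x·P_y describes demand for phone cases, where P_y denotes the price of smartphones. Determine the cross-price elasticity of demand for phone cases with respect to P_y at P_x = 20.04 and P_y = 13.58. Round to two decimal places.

0.16

At P_x = 20.04 and P_y = 13.58: Q_x = 1839.158.
∂Q_x/∂P_y = 1.1P_x = 1.1(20.04) = 22.0440.
ε = (∂Q_x/∂P_y)(P_y/Q_x) = 22.0440 × (13.58/1839.158) ≈ 0.16.
ε > 0: substitutes.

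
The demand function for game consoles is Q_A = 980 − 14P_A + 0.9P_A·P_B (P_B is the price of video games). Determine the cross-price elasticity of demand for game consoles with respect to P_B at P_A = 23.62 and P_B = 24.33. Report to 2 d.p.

0.44

At P_A = 23.62 and P_B = 24.33: Q_A = 1166.527.
∂Q_A/∂P_B = 0.9P_A = 0.9(23.62) = 21.2580.
ε = (∂Q_A/∂P_B)(P_B/Q_A) = 21.2580 × (24.33/1166.527) ≈ 0.44.
ε > 0: substitutes.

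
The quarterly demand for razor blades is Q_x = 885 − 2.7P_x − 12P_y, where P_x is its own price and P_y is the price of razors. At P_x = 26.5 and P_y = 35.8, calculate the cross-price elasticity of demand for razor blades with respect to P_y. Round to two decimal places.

-1.12

At P_x = 26.5 and P_y = 35.8: Q_x = 383.85.
∂Q_x/∂P_y = -12.
ε = (∂Q_x/∂P_y)(P_y/Q_x) = -12 × (35.8/383.85) ≈ -1.12.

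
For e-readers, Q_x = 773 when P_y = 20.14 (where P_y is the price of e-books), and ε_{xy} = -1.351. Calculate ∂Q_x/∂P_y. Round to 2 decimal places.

-51.85

ε = (∂Q_x/∂P_y)·(P_y/Q_x) ⇒ ∂Q_x/∂P_y = ε·Q_x/P_y = -1.351 × 773/20.14 ≈ -51.85.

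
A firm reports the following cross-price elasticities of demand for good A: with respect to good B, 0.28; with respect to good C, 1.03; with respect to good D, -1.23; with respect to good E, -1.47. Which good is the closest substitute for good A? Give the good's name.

Substitutes have ε > 0. Among the positive values, 1.03 (good C) is largest.

good C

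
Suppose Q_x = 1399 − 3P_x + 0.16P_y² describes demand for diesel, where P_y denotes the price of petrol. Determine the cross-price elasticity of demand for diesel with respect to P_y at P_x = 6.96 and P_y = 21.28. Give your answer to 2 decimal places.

At P_x = 6.96 and P_y = 21.28: Q_x = 1450.574.
∂Q_x/∂P_y = 0.32P_y = 0.32(21.28) = 6.8096.
ε = (∂Q_x/∂P_y)(P_y/Q_x) = 6.8096 × (21.28/1450.574) ≈ 0.10.
ε > 0: substitutes.

0.10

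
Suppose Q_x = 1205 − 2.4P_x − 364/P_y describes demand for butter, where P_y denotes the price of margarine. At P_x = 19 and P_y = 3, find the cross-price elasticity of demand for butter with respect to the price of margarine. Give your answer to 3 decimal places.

At P_x = 19 and P_y = 3: Q_x = 1038.067.
∂Q_x/∂P_y = 364/P_y² = 40.4444.
ε = (∂Q_x/∂P_y)(P_y/Q_x) = 40.4444 × (3/1038.067) ≈ 0.117.
ε > 0: substitutes.

0.117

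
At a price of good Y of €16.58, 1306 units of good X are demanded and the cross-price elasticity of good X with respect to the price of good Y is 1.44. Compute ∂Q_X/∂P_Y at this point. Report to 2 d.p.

ε = (∂Q_X/∂P_Y)·(P_Y/Q_X) ⇒ ∂Q_X/∂P_Y = ε·Q_X/P_Y = 1.44 × 1306/16.58 ≈ 113.43.

113.43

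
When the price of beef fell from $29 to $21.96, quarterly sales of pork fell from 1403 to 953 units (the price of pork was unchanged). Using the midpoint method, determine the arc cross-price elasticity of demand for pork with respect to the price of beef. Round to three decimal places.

1.383

ΔQ_A = 953 − 1403 = -450; ΔP_B = 21.96 − 29 = -7.04.
Midpoints: Q̄_A = 1178.0, P̄_B = 25.48.
ε = (ΔQ_A/Q̄_A)/(ΔP_B/P̄_B) = (-450/1178.0)/(-7.04/25.48) ≈ 1.383.
ε > 0: pork and beef are substitutes.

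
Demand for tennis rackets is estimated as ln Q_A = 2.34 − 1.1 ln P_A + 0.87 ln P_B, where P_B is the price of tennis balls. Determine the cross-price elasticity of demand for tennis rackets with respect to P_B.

In a log-linear (constant-elasticity) demand function, the coefficient on ln P_B is the cross-price elasticity.
ε = 0.87. Positive, so tennis rackets and tennis balls are substitutes.

0.87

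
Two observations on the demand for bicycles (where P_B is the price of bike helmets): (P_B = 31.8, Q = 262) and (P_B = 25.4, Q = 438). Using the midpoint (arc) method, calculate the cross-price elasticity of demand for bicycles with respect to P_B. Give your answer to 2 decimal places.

ΔQ_A = 438 − 262 = 176; ΔP_B = 25.4 − 31.8 = -6.4.
Midpoints: Q̄_A = 350.0, P̄_B = 28.60.
ε = (ΔQ_A/Q̄_A)/(ΔP_B/P̄_B) = (176/350.0)/(-6.4/28.60) ≈ -2.25.

-2.25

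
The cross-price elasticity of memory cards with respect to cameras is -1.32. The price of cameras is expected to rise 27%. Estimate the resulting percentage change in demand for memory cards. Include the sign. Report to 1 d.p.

-35.6%

%ΔQ ≈ ε × %ΔP of cameras = -1.32 × (27%) = -35.6%.
Demand for memory cards falls by about 35.6%.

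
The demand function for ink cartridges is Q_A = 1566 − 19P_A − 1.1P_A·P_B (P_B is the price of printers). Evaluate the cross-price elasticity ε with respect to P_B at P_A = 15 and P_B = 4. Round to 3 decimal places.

-0.054

At P_A = 15 and P_B = 4: Q_A = 1215.
∂Q_A/∂P_B = -1.1P_A = -1.1(15) = -16.5000.
ε = (∂Q_A/∂P_B)(P_B/Q_A) = -16.5000 × (4/1215) ≈ -0.054.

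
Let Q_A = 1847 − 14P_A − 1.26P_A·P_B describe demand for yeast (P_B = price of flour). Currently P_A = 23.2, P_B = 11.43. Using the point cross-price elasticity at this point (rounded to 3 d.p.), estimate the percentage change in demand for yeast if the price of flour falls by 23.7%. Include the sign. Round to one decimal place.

6.7%

At P_A = 23.2, P_B = 11.43: Q_A = 1188.078.
∂Q_A/∂P_B = -1.26P_A = -29.2320.
ε = (∂Q_A/∂P_B)(P_B/Q_A) = -29.2320 × 11.43/1188.078 ≈ -0.281.
%ΔQ_A ≈ ε × %ΔP_B = -0.281 × (-23.7%) = 6.7%.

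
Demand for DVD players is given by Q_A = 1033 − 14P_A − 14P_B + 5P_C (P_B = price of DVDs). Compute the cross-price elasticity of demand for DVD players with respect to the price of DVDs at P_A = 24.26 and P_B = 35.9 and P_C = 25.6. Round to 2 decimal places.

At P_A = 24.26 and P_B = 35.9 and P_C = 25.6: Q_A = 318.76.
∂Q_A/∂P_B = -14.
ε = (∂Q_A/∂P_B)(P_B/Q_A) = -14 × (35.9/318.76) ≈ -1.58.
Since ε < 0, DVD players and DVDs are complements.

-1.58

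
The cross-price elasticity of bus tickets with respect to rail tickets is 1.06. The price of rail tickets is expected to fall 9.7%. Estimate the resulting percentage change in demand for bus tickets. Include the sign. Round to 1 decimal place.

%ΔQ ≈ ε × %ΔP of rail tickets = 1.06 × (-9.7%) = -10.3%.

-10.3%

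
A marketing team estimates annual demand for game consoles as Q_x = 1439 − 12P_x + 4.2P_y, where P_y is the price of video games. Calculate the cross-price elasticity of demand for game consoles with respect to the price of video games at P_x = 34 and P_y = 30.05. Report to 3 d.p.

At P_x = 34 and P_y = 30.05: Q_x = 1157.21.
∂Q_x/∂P_y = 4.2.
ε = (∂Q_x/∂P_y)(P_y/Q_x) = 4.2 × (30.05/1157.21) ≈ 0.109.

0.109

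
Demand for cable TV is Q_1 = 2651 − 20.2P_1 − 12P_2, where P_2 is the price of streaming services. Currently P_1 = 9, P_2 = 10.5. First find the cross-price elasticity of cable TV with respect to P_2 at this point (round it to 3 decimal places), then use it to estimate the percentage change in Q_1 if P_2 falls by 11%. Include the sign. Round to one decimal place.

0.6%

At P_1 = 9, P_2 = 10.5: Q_1 = 2343.2.
∂Q_1/∂P_2 = -12.
ε = (∂Q_1/∂P_2)(P_2/Q_1) = -12.0000 × 10.5/2343.2 ≈ -0.054.
%ΔQ_1 ≈ ε × %ΔP_2 = -0.054 × (-11%) = 0.6%.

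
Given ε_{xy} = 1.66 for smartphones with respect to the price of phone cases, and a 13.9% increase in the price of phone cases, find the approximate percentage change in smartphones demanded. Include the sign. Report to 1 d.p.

23.1%

%ΔQ ≈ ε × %ΔP of phone cases = 1.66 × (13.9%) = 23.1%.
Demand for smartphones rises by about 23.1%.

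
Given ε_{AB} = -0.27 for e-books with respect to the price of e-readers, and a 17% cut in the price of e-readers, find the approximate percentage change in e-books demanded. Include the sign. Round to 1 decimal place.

%ΔQ ≈ ε × %ΔP of e-readers = -0.27 × (-17%) = 4.6%.
Demand for e-books rises by about 4.6%.

4.6%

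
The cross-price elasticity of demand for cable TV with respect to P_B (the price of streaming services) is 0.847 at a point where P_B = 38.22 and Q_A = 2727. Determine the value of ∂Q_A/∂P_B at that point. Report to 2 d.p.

ε = (∂Q_A/∂P_B)·(P_B/Q_A) ⇒ ∂Q_A/∂P_B = ε·Q_A/P_B = 0.847 × 2727/38.22 ≈ 60.43.

60.43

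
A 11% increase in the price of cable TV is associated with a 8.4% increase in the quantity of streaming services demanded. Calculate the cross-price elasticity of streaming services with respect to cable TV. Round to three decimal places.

0.764

ε = (%ΔQ of streaming services) / (%ΔP of cable TV) = (8.4%) / (11%) ≈ 0.764.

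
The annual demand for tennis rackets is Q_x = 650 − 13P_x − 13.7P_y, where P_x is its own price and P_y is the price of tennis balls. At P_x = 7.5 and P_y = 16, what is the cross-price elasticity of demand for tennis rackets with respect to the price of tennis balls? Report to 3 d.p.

-0.658

At P_x = 7.5 and P_y = 16: Q_x = 333.3.
∂Q_x/∂P_y = -13.7.
ε = (∂Q_x/∂P_y)(P_y/Q_x) = -13.7 × (16/333.3) ≈ -0.658.
Since ε < 0, tennis rackets and tennis balls are complements.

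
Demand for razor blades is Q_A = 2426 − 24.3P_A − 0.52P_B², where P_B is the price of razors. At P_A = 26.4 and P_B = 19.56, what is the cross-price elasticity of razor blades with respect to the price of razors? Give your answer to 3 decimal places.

At P_A = 26.4 and P_B = 19.56: Q_A = 1585.531.
∂Q_A/∂P_B = -1.04P_B = -1.04(19.56) = -20.3424.
ε = (∂Q_A/∂P_B)(P_B/Q_A) = -20.3424 × (19.56/1585.531) ≈ -0.251.
ε < 0: complements.

-0.251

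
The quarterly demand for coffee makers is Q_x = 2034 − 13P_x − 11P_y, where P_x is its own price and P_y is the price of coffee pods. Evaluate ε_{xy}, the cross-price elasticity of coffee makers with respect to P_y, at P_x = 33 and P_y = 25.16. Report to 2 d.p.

At P_x = 33 and P_y = 25.16: Q_x = 1328.24.
∂Q_x/∂P_y = -11.
ε = (∂Q_x/∂P_y)(P_y/Q_x) = -11 × (25.16/1328.24) ≈ -0.21.

-0.21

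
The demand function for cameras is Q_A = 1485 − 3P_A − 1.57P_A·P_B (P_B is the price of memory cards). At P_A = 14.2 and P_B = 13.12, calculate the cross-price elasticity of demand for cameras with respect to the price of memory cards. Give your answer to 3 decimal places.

-0.254

At P_A = 14.2 and P_B = 13.12: Q_A = 1149.903.
∂Q_A/∂P_B = -1.57P_A = -1.57(14.2) = -22.2940.
ε = (∂Q_A/∂P_B)(P_B/Q_A) = -22.2940 × (13.12/1149.903) ≈ -0.254.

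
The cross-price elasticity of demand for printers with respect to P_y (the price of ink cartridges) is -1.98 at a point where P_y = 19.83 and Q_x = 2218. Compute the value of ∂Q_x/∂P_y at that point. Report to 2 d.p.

-221.46

ε = (∂Q_x/∂P_y)·(P_y/Q_x) ⇒ ∂Q_x/∂P_y = ε·Q_x/P_y = -1.98 × 2218/19.83 ≈ -221.46.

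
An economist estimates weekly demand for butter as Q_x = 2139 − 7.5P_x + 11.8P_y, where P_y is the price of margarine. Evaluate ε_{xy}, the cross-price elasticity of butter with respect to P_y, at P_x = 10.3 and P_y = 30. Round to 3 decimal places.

At P_x = 10.3 and P_y = 30: Q_x = 2415.75.
∂Q_x/∂P_y = 11.8.
ε = (∂Q_x/∂P_y)(P_y/Q_x) = 11.8 × (30/2415.75) ≈ 0.147.
Since ε > 0, butter and margarine are substitutes.

0.147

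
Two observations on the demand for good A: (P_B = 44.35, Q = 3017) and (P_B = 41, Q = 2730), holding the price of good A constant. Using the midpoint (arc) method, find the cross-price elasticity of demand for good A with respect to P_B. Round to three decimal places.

ΔQ_A = 2730 − 3017 = -287; ΔP_B = 41 − 44.35 = -3.35.
Midpoints: Q̄_A = 2873.5, P̄_B = 42.67.
ε = (ΔQ_A/Q̄_A)/(ΔP_B/P̄_B) = (-287/2873.5)/(-3.35/42.67) ≈ 1.272.
ε > 0: good A and good B are substitutes.

1.272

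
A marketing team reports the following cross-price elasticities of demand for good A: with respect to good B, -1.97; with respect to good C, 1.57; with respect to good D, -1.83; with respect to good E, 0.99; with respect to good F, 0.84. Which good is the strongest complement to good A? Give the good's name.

good B

Complements have ε < 0. The most negative value is -1.97 (good B).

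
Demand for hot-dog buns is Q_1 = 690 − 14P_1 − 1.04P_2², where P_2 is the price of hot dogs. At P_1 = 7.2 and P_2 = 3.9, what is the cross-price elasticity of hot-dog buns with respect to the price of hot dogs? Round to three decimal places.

-0.055

At P_1 = 7.2 and P_2 = 3.9: Q_1 = 573.382.
∂Q_1/∂P_2 = -2.08P_2 = -2.08(3.9) = -8.1120.
ε = (∂Q_1/∂P_2)(P_2/Q_1) = -8.1120 × (3.9/573.382) ≈ -0.055.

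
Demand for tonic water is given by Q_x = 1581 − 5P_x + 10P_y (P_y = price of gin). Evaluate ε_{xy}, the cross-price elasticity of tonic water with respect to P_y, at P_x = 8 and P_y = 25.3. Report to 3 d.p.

At P_x = 8 and P_y = 25.3: Q_x = 1794.
∂Q_x/∂P_y = 10.
ε = (∂Q_x/∂P_y)(P_y/Q_x) = 10 × (25.3/1794) ≈ 0.141.

0.141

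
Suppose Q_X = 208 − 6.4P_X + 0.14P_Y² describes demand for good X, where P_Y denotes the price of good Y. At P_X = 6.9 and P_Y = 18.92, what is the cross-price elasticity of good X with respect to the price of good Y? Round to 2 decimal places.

At P_X = 6.9 and P_Y = 18.92: Q_X = 213.955.
∂Q_X/∂P_Y = 0.28P_Y = 0.28(18.92) = 5.2976.
ε = (∂Q_X/∂P_Y)(P_Y/Q_X) = 5.2976 × (18.92/213.955) ≈ 0.47.

0.47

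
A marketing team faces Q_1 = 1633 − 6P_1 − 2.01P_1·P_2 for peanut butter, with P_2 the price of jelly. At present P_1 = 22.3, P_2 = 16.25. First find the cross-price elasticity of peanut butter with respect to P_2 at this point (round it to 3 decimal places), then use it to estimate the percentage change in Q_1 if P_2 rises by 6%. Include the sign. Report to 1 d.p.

At P_1 = 22.3, P_2 = 16.25: Q_1 = 770.826.
∂Q_1/∂P_2 = -2.01P_1 = -44.8230.
ε = (∂Q_1/∂P_2)(P_2/Q_1) = -44.8230 × 16.25/770.826 ≈ -0.945.
%ΔQ_1 ≈ ε × %ΔP_2 = -0.945 × (6%) = -5.7%.

-5.7%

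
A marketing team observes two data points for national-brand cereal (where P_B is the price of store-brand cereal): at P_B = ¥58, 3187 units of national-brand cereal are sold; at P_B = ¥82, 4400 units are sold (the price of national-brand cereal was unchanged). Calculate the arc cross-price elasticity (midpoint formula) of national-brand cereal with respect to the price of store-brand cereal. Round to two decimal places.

ΔQ_A = 4400 − 3187 = 1213; ΔP_B = 82 − 58 = 24.
Midpoints: Q̄_A = 3793.5, P̄_B = 70.00.
ε = (ΔQ_A/Q̄_A)/(ΔP_B/P̄_B) = (1213/3793.5)/(24/70.00) ≈ 0.93.
ε > 0: national-brand cereal and store-brand cereal are substitutes.

0.93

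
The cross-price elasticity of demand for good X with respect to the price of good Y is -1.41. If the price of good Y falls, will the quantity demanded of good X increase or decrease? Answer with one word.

increase

ε < 0 and the price of good Y falls, so the quantity of good X moves in the opposite direction: it increases.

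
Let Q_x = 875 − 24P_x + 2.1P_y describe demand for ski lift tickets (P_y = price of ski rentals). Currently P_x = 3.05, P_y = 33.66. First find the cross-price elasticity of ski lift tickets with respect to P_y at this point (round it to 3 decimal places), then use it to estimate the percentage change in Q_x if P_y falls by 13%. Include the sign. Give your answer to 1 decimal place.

At P_x = 3.05, P_y = 33.66: Q_x = 872.486.
∂Q_x/∂P_y = 2.1.
ε = (∂Q_x/∂P_y)(P_y/Q_x) = 2.1000 × 33.66/872.486 ≈ 0.081.
%ΔQ_x ≈ ε × %ΔP_y = 0.081 × (-13%) = -1.1%.

-1.1%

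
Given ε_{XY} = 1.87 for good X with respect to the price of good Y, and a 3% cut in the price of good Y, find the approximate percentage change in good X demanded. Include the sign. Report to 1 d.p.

%ΔQ ≈ ε × %ΔP of good Y = 1.87 × (-3%) = -5.6%.
Demand for good X falls by about 5.6%.

-5.6%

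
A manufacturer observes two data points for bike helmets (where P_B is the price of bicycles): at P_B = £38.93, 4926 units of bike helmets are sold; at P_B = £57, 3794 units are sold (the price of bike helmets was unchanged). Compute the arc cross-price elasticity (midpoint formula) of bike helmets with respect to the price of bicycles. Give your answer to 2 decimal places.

ΔQ_A = 3794 − 4926 = -1132; ΔP_B = 57 − 38.93 = 18.07.
Midpoints: Q̄_A = 4360.0, P̄_B = 47.97.
ε = (ΔQ_A/Q̄_A)/(ΔP_B/P̄_B) = (-1132/4360.0)/(18.07/47.97) ≈ -0.69.

-0.69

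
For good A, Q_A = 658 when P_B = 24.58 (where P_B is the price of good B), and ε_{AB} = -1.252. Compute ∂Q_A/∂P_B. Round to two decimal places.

ε = (∂Q_A/∂P_B)·(P_B/Q_A) ⇒ ∂Q_A/∂P_B = ε·Q_A/P_B = -1.252 × 658/24.58 ≈ -33.52.

-33.52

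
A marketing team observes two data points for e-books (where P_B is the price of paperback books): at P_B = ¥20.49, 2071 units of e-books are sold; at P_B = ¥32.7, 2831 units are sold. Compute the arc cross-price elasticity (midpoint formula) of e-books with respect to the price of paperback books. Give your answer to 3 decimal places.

0.675

ΔQ_A = 2831 − 2071 = 760; ΔP_B = 32.7 − 20.49 = 12.21.
Midpoints: Q̄_A = 2451.0, P̄_B = 26.59.
ε = (ΔQ_A/Q̄_A)/(ΔP_B/P̄_B) = (760/2451.0)/(12.21/26.59) ≈ 0.675.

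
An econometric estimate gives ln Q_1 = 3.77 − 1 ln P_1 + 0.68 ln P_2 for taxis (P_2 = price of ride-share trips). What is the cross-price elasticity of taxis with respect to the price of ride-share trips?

0.68

In a log-linear (constant-elasticity) demand function, the coefficient on ln P_2 is the cross-price elasticity.
ε = 0.68. Positive, so taxis and ride-share trips are substitutes.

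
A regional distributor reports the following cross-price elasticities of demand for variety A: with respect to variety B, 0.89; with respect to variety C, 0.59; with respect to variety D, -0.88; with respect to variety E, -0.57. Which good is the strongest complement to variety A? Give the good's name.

Complements have ε < 0. The most negative value is -0.88 (variety D).

variety D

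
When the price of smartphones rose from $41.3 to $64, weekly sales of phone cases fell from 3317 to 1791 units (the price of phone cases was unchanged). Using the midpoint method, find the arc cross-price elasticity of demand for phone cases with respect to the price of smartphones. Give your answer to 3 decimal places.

-1.386

ΔQ_A = 1791 − 3317 = -1526; ΔP_B = 64 − 41.3 = 22.7.
Midpoints: Q̄_A = 2554.0, P̄_B = 52.65.
ε = (ΔQ_A/Q̄_A)/(ΔP_B/P̄_B) = (-1526/2554.0)/(22.7/52.65) ≈ -1.386.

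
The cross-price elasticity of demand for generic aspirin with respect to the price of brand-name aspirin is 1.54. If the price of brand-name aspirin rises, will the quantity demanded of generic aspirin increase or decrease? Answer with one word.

increase

ε > 0 and the price of brand-name aspirin rises, so the quantity of generic aspirin moves in the same direction: it increases.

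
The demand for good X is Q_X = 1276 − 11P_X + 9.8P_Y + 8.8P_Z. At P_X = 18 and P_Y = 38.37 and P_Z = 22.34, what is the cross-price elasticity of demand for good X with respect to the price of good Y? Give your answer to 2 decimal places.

0.23

At P_X = 18 and P_Y = 38.37 and P_Z = 22.34: Q_X = 1650.618.
∂Q_X/∂P_Y = 9.8.
ε = (∂Q_X/∂P_Y)(P_Y/Q_X) = 9.8 × (38.37/1650.618) ≈ 0.23.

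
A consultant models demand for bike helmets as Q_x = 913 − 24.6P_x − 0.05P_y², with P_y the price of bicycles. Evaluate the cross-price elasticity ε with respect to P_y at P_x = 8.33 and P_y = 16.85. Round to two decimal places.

-0.04

At P_x = 8.33 and P_y = 16.85: Q_x = 693.886.
∂Q_x/∂P_y = -0.1P_y = -0.1(16.85) = -1.6850.
ε = (∂Q_x/∂P_y)(P_y/Q_x) = -1.6850 × (16.85/693.886) ≈ -0.04.
ε < 0: complements.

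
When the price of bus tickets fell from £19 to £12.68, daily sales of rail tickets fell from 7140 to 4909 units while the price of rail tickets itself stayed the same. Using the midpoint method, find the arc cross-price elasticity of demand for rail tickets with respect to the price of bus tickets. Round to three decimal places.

0.928

ΔQ_A = 4909 − 7140 = -2231; ΔP_B = 12.68 − 19 = -6.32.
Midpoints: Q̄_A = 6024.5, P̄_B = 15.84.
ε = (ΔQ_A/Q̄_A)/(ΔP_B/P̄_B) = (-2231/6024.5)/(-6.32/15.84) ≈ 0.928.
ε > 0: rail tickets and bus tickets are substitutes.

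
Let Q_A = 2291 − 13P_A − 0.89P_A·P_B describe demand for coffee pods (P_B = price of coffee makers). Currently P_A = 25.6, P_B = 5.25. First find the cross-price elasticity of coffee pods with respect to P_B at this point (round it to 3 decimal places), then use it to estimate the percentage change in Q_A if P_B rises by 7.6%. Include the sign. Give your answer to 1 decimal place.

At P_A = 25.6, P_B = 5.25: Q_A = 1838.584.
∂Q_A/∂P_B = -0.89P_A = -22.7840.
ε = (∂Q_A/∂P_B)(P_B/Q_A) = -22.7840 × 5.25/1838.584 ≈ -0.065.
%ΔQ_A ≈ ε × %ΔP_B = -0.065 × (7.6%) = -0.5%.

-0.5%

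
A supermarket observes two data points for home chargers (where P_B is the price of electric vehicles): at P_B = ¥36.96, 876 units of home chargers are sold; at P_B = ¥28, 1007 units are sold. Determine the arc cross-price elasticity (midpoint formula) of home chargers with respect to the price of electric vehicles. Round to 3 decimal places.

-0.504

ΔQ_A = 1007 − 876 = 131; ΔP_B = 28 − 36.96 = -8.96.
Midpoints: Q̄_A = 941.5, P̄_B = 32.48.
ε = (ΔQ_A/Q̄_A)/(ΔP_B/P̄_B) = (131/941.5)/(-8.96/32.48) ≈ -0.504.
ε < 0: home chargers and electric vehicles are complements.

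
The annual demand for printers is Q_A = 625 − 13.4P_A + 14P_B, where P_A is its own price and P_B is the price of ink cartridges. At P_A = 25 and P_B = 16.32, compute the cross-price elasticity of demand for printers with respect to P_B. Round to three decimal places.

0.441

At P_A = 25 and P_B = 16.32: Q_A = 518.48.
∂Q_A/∂P_B = 14.
ε = (∂Q_A/∂P_B)(P_B/Q_A) = 14 × (16.32/518.48) ≈ 0.441.
Since ε > 0, printers and ink cartridges are substitutes.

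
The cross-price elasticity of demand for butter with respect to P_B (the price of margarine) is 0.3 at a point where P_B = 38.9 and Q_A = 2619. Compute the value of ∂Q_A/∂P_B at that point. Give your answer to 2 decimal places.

20.20

ε = (∂Q_A/∂P_B)·(P_B/Q_A) ⇒ ∂Q_A/∂P_B = ε·Q_A/P_B = 0.3 × 2619/38.9 ≈ 20.20.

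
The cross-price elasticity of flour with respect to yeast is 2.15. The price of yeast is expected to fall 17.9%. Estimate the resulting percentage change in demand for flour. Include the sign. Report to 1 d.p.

-38.5%

%ΔQ ≈ ε × %ΔP of yeast = 2.15 × (-17.9%) = -38.5%.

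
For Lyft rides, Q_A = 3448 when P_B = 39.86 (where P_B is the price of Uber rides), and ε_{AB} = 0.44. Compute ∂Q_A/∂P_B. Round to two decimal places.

38.06

ε = (∂Q_A/∂P_B)·(P_B/Q_A) ⇒ ∂Q_A/∂P_B = ε·Q_A/P_B = 0.44 × 3448/39.86 ≈ 38.06.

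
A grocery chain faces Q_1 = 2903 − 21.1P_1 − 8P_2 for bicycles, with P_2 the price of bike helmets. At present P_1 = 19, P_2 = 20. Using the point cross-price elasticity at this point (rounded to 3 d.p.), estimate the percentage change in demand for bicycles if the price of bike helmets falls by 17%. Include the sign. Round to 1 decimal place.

1.2%

At P_1 = 19, P_2 = 20: Q_1 = 2342.1.
∂Q_1/∂P_2 = -8.
ε = (∂Q_1/∂P_2)(P_2/Q_1) = -8.0000 × 20/2342.1 ≈ -0.068.
%ΔQ_1 ≈ ε × %ΔP_2 = -0.068 × (-17%) = 1.2%.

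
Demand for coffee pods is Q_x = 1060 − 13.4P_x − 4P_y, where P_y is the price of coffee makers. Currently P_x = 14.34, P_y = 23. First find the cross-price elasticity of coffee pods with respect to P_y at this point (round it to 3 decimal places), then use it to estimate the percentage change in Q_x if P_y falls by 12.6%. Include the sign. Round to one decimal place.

1.5%

At P_x = 14.34, P_y = 23: Q_x = 775.844.
∂Q_x/∂P_y = -4.
ε = (∂Q_x/∂P_y)(P_y/Q_x) = -4.0000 × 23/775.844 ≈ -0.119.
%ΔQ_x ≈ ε × %ΔP_y = -0.119 × (-12.6%) = 1.5%.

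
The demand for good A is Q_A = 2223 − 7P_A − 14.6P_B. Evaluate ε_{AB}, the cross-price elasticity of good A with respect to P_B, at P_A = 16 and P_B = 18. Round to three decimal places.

-0.142

At P_A = 16 and P_B = 18: Q_A = 1848.2.
∂Q_A/∂P_B = -14.6.
ε = (∂Q_A/∂P_B)(P_B/Q_A) = -14.6 × (18/1848.2) ≈ -0.142.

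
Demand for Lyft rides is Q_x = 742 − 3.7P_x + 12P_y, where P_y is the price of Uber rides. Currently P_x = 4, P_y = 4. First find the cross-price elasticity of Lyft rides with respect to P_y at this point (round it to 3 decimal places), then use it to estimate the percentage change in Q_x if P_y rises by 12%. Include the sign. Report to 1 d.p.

At P_x = 4, P_y = 4: Q_x = 775.2.
∂Q_x/∂P_y = 12.
ε = (∂Q_x/∂P_y)(P_y/Q_x) = 12.0000 × 4/775.2 ≈ 0.062.
%ΔQ_x ≈ ε × %ΔP_y = 0.062 × (12%) = 0.7%.

0.7%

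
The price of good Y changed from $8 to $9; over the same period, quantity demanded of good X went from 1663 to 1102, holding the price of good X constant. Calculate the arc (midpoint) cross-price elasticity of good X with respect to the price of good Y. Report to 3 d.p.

ΔQ_X = 1102 − 1663 = -561; ΔP_Y = 9 − 8 = 1.
Midpoints: Q̄_X = 1382.5, P̄_Y = 8.50.
ε = (ΔQ_X/Q̄_X)/(ΔP_Y/P̄_Y) = (-561/1382.5)/(1/8.50) ≈ -3.449.

-3.449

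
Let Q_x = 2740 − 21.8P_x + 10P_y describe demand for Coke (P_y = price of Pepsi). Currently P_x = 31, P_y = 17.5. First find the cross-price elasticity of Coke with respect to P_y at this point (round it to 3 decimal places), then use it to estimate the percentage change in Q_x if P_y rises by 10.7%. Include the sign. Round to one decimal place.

0.8%

At P_x = 31, P_y = 17.5: Q_x = 2239.2.
∂Q_x/∂P_y = 10.
ε = (∂Q_x/∂P_y)(P_y/Q_x) = 10.0000 × 17.5/2239.2 ≈ 0.078.
%ΔQ_x ≈ ε × %ΔP_y = 0.078 × (10.7%) = 0.8%.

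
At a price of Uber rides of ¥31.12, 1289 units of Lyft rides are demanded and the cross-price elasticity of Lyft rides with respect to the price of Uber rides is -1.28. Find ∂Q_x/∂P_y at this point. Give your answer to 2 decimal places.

ε = (∂Q_x/∂P_y)·(P_y/Q_x) ⇒ ∂Q_x/∂P_y = ε·Q_x/P_y = -1.28 × 1289/31.12 ≈ -53.02.

-53.02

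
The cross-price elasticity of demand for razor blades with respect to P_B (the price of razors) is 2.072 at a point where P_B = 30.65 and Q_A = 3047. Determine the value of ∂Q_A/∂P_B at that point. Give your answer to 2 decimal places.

ε = (∂Q_A/∂P_B)·(P_B/Q_A) ⇒ ∂Q_A/∂P_B = ε·Q_A/P_B = 2.072 × 3047/30.65 ≈ 205.98.

205.98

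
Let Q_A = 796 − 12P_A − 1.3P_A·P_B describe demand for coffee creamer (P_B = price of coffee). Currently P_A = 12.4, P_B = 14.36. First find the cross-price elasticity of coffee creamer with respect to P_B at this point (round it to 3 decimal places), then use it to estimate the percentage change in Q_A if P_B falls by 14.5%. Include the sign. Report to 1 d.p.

8.1%

At P_A = 12.4, P_B = 14.36: Q_A = 415.717.
∂Q_A/∂P_B = -1.3P_A = -16.1200.
ε = (∂Q_A/∂P_B)(P_B/Q_A) = -16.1200 × 14.36/415.717 ≈ -0.557.
%ΔQ_A ≈ ε × %ΔP_B = -0.557 × (-14.5%) = 8.1%.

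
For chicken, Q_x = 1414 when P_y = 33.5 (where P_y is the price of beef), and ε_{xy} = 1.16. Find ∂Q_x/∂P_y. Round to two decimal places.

48.96

ε = (∂Q_x/∂P_y)·(P_y/Q_x) ⇒ ∂Q_x/∂P_y = ε·Q_x/P_y = 1.16 × 1414/33.5 ≈ 48.96.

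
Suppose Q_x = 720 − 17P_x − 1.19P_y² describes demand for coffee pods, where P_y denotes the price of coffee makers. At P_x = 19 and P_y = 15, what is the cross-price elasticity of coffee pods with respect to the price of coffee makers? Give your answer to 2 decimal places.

-4.14

At P_x = 19 and P_y = 15: Q_x = 129.25.
∂Q_x/∂P_y = -2.38P_y = -2.38(15) = -35.7000.
ε = (∂Q_x/∂P_y)(P_y/Q_x) = -35.7000 × (15/129.25) ≈ -4.14.
ε < 0: complements.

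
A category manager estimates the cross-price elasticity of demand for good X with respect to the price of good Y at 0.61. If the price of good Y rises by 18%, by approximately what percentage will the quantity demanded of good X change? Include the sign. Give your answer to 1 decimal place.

11.0%

%ΔQ ≈ ε × %ΔP of good Y = 0.61 × (18%) = 11.0%.
Demand for good X rises by about 11.0%.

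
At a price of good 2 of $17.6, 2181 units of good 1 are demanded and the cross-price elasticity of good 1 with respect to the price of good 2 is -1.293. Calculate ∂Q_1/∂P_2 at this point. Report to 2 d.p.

-160.23

ε = (∂Q_1/∂P_2)·(P_2/Q_1) ⇒ ∂Q_1/∂P_2 = ε·Q_1/P_2 = -1.293 × 2181/17.6 ≈ -160.23.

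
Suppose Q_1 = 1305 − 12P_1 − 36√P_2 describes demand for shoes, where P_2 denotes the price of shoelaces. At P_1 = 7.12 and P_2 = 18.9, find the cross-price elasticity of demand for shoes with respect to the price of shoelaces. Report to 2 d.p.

-0.07

At P_1 = 7.12 and P_2 = 18.9: Q_1 = 1063.053.
∂Q_1/∂P_2 = -36/(2√P_2) = -36/(2√18.9) = -4.1404.
ε = (∂Q_1/∂P_2)(P_2/Q_1) = -4.1404 × (18.9/1063.053) ≈ -0.07.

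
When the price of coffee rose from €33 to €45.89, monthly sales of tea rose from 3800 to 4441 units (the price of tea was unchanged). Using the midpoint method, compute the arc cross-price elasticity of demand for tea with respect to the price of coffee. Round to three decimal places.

ΔQ_A = 4441 − 3800 = 641; ΔP_B = 45.89 − 33 = 12.89.
Midpoints: Q̄_A = 4120.5, P̄_B = 39.45.
ε = (ΔQ_A/Q̄_A)/(ΔP_B/P̄_B) = (641/4120.5)/(12.89/39.45) ≈ 0.476.
ε > 0: tea and coffee are substitutes.

0.476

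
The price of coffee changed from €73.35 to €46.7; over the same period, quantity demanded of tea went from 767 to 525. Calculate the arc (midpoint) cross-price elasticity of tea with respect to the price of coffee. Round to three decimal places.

ΔQ_A = 525 − 767 = -242; ΔP_B = 46.7 − 73.35 = -26.65.
Midpoints: Q̄_A = 646.0, P̄_B = 60.02.
ε = (ΔQ_A/Q̄_A)/(ΔP_B/P̄_B) = (-242/646.0)/(-26.65/60.02) ≈ 0.844.

0.844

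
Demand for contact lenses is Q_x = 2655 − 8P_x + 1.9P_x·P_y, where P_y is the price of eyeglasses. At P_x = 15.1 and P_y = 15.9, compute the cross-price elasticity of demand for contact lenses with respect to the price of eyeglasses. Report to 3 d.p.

At P_x = 15.1 and P_y = 15.9: Q_x = 2990.371.
∂Q_x/∂P_y = 1.9P_x = 1.9(15.1) = 28.6900.
ε = (∂Q_x/∂P_y)(P_y/Q_x) = 28.6900 × (15.9/2990.371) ≈ 0.153.

0.153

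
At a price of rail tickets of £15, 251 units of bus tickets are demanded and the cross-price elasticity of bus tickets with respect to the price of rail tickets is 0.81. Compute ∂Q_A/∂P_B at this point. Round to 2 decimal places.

13.55

ε = (∂Q_A/∂P_B)·(P_B/Q_A) ⇒ ∂Q_A/∂P_B = ε·Q_A/P_B = 0.81 × 251/15 ≈ 13.55.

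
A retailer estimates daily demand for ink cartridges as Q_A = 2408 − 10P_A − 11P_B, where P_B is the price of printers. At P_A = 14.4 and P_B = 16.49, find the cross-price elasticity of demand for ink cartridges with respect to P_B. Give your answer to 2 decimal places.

-0.09

At P_A = 14.4 and P_B = 16.49: Q_A = 2082.61.
∂Q_A/∂P_B = -11.
ε = (∂Q_A/∂P_B)(P_B/Q_A) = -11 × (16.49/2082.61) ≈ -0.09.
Since ε < 0, ink cartridges and printers are complements.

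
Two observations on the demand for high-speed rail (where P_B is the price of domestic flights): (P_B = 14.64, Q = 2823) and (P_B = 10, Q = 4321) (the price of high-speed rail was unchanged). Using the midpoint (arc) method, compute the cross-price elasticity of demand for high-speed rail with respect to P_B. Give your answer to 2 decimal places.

-1.11

ΔQ_A = 4321 − 2823 = 1498; ΔP_B = 10 − 14.64 = -4.64.
Midpoints: Q̄_A = 3572.0, P̄_B = 12.32.
ε = (ΔQ_A/Q̄_A)/(ΔP_B/P̄_B) = (1498/3572.0)/(-4.64/12.32) ≈ -1.11.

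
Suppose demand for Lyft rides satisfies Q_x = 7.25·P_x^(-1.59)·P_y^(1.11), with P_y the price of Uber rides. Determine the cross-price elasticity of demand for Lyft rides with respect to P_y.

In a log-linear (constant-elasticity) demand function, the coefficient on the exponent of P_y is the cross-price elasticity.
ε = 1.11. Positive, so Lyft rides and Uber rides are substitutes.

1.11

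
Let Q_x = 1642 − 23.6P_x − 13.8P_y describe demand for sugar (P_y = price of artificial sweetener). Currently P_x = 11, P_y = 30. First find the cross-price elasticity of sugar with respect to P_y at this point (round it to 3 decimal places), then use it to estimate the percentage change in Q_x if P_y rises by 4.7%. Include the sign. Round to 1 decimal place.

At P_x = 11, P_y = 30: Q_x = 968.4.
∂Q_x/∂P_y = -13.8.
ε = (∂Q_x/∂P_y)(P_y/Q_x) = -13.8000 × 30/968.4 ≈ -0.428.
%ΔQ_x ≈ ε × %ΔP_y = -0.428 × (4.7%) = -2.0%.

-2.0%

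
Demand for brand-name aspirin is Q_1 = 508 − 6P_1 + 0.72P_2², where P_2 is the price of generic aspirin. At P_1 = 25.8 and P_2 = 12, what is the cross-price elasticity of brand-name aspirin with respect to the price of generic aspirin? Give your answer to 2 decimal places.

At P_1 = 25.8 and P_2 = 12: Q_1 = 456.88.
∂Q_1/∂P_2 = 1.44P_2 = 1.44(12) = 17.2800.
ε = (∂Q_1/∂P_2)(P_2/Q_1) = 17.2800 × (12/456.88) ≈ 0.45.

0.45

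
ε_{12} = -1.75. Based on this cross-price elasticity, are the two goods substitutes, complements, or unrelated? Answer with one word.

ε = -1.75 < 0, so a higher price of good 2 lowers demand for good 1: complements.

complements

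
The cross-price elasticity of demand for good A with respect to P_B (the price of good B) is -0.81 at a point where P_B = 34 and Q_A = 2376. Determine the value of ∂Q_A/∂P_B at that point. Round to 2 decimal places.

-56.60

ε = (∂Q_A/∂P_B)·(P_B/Q_A) ⇒ ∂Q_A/∂P_B = ε·Q_A/P_B = -0.81 × 2376/34 ≈ -56.60.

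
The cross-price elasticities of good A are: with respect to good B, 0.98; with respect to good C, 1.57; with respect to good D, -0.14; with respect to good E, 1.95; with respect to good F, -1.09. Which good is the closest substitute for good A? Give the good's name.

Substitutes have ε > 0. Among the positive values, 1.95 (good E) is largest.

good E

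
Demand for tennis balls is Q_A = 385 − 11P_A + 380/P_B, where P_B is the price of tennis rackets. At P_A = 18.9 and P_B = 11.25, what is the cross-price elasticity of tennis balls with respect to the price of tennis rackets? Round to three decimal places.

At P_A = 18.9 and P_B = 11.25: Q_A = 210.878.
∂Q_A/∂P_B = −380/P_B² = -3.0025.
ε = (∂Q_A/∂P_B)(P_B/Q_A) = -3.0025 × (11.25/210.878) ≈ -0.160.
ε < 0: complements.

-0.160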